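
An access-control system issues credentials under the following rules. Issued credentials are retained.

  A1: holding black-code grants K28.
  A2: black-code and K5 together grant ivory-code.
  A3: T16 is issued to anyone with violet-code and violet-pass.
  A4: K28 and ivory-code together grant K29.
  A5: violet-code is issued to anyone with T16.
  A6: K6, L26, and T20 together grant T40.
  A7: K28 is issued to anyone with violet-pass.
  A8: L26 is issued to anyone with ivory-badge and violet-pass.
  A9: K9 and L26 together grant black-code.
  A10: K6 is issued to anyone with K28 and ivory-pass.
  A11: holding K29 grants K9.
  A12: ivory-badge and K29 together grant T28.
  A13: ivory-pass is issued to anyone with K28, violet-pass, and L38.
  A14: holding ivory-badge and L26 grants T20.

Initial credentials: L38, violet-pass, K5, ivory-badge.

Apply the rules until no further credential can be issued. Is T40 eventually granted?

Yes

Holding violet-pass grants K28 (A7).
Holding ivory-badge and violet-pass grants L26 (A8).
Holding ivory-badge and L26 grants T20 (A14).
Holding K28, violet-pass, and L38 grants ivory-pass (A13).
Holding K28 and ivory-pass grants K6 (A10).
Holding K6, L26, and T20 grants T40 (A6).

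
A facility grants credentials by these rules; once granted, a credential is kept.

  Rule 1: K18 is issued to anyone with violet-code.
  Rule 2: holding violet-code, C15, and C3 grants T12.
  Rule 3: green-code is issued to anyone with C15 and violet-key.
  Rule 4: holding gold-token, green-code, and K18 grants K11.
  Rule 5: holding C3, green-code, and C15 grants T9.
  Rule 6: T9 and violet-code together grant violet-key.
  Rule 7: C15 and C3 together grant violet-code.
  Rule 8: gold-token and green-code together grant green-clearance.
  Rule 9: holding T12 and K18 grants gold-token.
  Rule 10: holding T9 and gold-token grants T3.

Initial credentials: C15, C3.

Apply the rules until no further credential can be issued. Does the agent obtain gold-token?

Yes

Holding C15 and C3 grants violet-code (Rule 7).
Holding violet-code, C15, and C3 grants T12 (Rule 2).
Holding violet-code grants K18 (Rule 1).
Holding T12 and K18 grants gold-token (Rule 9).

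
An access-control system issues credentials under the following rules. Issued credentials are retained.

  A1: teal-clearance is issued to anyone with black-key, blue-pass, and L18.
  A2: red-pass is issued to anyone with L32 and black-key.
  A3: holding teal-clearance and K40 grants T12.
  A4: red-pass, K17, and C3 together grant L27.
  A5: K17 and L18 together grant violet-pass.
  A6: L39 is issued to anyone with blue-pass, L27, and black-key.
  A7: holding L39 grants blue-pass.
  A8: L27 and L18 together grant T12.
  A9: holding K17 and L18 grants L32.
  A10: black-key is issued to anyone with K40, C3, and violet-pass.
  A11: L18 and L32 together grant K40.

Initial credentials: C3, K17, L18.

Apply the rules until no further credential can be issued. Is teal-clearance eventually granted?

No

teal-clearance would need black-key, blue-pass, and L18 (A1), but blue-pass is never granted.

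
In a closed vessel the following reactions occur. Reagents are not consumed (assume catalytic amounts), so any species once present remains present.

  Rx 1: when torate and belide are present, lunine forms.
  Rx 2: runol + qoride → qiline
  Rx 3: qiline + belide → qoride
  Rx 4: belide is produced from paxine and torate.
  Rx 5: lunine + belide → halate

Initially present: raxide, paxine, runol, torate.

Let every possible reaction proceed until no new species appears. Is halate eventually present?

paxine and torate present → belide forms (Rx 4).
torate and belide present → lunine forms (Rx 1).
lunine and belide present → halate forms (Rx 5).

Yes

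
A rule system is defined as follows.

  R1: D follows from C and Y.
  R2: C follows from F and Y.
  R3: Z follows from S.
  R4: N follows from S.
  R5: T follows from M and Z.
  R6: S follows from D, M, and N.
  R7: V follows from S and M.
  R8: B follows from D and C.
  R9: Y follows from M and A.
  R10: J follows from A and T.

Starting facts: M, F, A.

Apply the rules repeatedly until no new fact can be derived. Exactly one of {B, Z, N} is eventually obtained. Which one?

B

From M and A, R9 gives Y.
F and Y hold, so C follows (R2).
From C and Y, R1 gives D.
From D and C, R8 gives B.
N would need S (R4), but S is never established. Z would need S (R3), but S is never established.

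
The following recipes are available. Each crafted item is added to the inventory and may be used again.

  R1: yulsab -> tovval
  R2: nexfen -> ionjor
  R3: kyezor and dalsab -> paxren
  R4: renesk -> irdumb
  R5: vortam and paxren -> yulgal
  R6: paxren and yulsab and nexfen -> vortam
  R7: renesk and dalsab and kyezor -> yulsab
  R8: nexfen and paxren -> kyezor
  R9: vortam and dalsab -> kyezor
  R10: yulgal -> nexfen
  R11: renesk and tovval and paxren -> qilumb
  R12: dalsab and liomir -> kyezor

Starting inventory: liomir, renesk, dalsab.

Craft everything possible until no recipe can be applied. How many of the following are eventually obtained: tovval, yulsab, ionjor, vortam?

Using R12, dalsab and liomir make kyezor.
Using R7, renesk, dalsab, and kyezor make yulsab.
Using R1, yulsab makes tovval.
tovval: reached.
yulsab: reached.
ionjor would need nexfen (R2), but nexfen is never obtained.
vortam would need paxren, yulsab, and nexfen (R6), but nexfen is never obtained.
Reached: tovval and yulsab — 2 of the 4.

2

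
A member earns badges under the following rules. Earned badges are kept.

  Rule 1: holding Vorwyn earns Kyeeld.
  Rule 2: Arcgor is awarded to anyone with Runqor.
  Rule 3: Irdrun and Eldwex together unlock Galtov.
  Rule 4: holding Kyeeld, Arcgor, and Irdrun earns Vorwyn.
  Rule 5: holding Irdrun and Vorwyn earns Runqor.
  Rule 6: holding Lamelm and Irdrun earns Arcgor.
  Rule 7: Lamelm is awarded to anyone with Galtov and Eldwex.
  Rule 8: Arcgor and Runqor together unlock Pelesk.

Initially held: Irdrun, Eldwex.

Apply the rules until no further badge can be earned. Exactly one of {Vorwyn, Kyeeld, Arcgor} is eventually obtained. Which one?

Arcgor

With Irdrun and Eldwex, Galtov is earned (Rule 3).
With Galtov and Eldwex, Lamelm is earned (Rule 7).
With Lamelm and Irdrun, Arcgor is earned (Rule 6).
Kyeeld would need Vorwyn (Rule 1), but Vorwyn is never earned. Vorwyn would need Kyeeld, Arcgor, and Irdrun (Rule 4), but Kyeeld is never earned.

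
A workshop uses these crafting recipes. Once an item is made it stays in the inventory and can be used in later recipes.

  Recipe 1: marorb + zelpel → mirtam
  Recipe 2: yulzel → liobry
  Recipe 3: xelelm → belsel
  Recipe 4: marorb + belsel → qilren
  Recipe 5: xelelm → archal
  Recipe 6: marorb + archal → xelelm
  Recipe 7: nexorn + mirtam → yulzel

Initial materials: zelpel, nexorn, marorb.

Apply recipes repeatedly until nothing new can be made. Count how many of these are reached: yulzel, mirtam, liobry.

3

Using Recipe 1, marorb and zelpel make mirtam.
Using Recipe 7, nexorn and mirtam make yulzel.
yulzel → liobry (Recipe 2).
yulzel: reached.
mirtam: reached.
liobry: reached.
All 3 are reached.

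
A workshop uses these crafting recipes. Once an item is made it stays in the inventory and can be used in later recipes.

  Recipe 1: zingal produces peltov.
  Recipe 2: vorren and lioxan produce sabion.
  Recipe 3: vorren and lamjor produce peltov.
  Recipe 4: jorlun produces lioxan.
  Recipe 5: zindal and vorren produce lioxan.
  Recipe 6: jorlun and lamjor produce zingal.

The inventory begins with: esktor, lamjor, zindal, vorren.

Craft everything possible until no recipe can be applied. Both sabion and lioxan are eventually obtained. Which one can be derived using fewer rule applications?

lioxan

lioxan: Using Recipe 5, zindal and vorren make lioxan. [1 rule application]
sabion: zindal and vorren → lioxan (Recipe 5). Using Recipe 2, vorren and lioxan make sabion. [2 rule applications]
lioxan needs fewer.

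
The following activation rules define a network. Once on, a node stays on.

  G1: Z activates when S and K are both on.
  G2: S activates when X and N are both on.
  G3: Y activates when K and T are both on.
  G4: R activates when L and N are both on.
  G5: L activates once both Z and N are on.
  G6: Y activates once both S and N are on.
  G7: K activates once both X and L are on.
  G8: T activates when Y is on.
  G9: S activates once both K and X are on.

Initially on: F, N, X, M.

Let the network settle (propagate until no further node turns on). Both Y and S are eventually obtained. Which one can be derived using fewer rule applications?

S

S: G2: X and N on → S on. [1 rule application]
Y: X and N are on, so S activates (G2). S and N are on, so Y activates (G6). [2 rule applications]
S needs fewer.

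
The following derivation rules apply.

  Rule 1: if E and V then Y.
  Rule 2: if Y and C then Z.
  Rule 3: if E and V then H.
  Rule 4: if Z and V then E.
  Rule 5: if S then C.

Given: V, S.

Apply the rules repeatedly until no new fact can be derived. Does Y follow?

No

Y would need E and V (Rule 1), but E is never established.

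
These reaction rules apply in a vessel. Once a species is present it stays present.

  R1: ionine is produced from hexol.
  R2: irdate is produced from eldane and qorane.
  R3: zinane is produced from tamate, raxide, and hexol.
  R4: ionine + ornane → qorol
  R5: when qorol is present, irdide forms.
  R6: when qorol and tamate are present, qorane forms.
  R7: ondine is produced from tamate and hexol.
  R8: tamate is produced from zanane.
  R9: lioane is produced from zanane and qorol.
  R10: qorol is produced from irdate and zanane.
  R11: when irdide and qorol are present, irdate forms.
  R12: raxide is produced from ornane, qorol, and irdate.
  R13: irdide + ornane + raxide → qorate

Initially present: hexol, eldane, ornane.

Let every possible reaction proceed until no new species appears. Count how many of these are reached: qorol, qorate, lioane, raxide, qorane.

3

hexol present → ionine forms (R1).
ionine and ornane present → qorol forms (R4).
qorol present → irdide forms (R5).
irdide and qorol present → irdate forms (R11).
ornane, qorol, and irdate present → raxide forms (R12).
irdide, ornane, and raxide present → qorate forms (R13).
qorol: reached.
qorate: reached.
lioane would need zanane and qorol (R9), but zanane never forms.
raxide: reached.
qorane would need qorol and tamate (R6), but tamate never forms.
Reached: qorol, qorate, and raxide — 3 of the 5.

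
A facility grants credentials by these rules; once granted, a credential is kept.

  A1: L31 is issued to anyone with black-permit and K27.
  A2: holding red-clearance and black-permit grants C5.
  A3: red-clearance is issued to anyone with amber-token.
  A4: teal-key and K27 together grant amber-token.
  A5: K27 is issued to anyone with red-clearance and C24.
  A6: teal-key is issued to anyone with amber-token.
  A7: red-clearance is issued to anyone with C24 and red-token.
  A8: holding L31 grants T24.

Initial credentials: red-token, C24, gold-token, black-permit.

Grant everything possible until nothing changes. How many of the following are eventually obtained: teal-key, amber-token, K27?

Holding C24 and red-token grants red-clearance (A7).
Holding red-clearance and C24 grants K27 (A5).
teal-key would need amber-token (A6), but amber-token is never granted.
amber-token would need teal-key and K27 (A4), but teal-key is never granted.
K27: reached.
Reached: K27 — 1 of the 3.

1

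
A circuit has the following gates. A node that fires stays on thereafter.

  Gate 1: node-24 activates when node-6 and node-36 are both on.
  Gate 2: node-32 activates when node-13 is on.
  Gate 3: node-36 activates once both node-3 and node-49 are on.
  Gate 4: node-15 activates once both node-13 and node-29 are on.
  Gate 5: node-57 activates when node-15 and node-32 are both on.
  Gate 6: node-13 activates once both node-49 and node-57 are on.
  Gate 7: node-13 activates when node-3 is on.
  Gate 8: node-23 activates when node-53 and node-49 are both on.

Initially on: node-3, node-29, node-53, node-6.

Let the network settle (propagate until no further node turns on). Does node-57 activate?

Gate 7: node-3 on → node-13 on.
Gate 2: node-13 on → node-32 on.
Gate 4: node-13 and node-29 on → node-15 on.
node-15 and node-32 are on, so node-57 activates (Gate 5).

Yes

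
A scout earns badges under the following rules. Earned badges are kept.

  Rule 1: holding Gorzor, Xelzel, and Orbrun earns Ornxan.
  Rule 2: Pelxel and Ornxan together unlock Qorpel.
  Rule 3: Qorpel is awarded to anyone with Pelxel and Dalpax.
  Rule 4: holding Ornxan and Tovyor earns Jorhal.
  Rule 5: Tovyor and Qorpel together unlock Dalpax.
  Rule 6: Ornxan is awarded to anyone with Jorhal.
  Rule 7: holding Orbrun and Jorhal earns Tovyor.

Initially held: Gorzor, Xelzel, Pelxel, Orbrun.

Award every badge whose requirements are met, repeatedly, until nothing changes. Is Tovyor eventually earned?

No

Tovyor would need Orbrun and Jorhal (Rule 7), but Jorhal is never earned.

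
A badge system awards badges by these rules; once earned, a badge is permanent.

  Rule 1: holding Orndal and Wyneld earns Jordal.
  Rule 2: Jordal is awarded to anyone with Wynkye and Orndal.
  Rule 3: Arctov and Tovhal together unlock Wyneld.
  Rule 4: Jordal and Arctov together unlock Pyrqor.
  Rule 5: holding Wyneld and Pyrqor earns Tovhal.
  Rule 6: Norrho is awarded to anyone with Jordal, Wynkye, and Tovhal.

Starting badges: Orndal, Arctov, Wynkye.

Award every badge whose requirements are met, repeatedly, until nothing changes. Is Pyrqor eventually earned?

Yes

With Wynkye and Orndal, Jordal is earned (Rule 2).
With Jordal and Arctov, Pyrqor is earned (Rule 4).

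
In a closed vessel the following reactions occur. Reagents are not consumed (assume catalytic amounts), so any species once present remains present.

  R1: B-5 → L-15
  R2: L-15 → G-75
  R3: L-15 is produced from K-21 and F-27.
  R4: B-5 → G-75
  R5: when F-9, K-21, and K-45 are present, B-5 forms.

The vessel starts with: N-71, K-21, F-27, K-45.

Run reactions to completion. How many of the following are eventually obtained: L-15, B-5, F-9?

K-21 and F-27 present → L-15 forms (R3).
L-15: reached.
B-5 would need F-9, K-21, and K-45 (R5), but F-9 never forms.
No rule produces F-9, and it is not given.
Reached: L-15 — 1 of the 3.

1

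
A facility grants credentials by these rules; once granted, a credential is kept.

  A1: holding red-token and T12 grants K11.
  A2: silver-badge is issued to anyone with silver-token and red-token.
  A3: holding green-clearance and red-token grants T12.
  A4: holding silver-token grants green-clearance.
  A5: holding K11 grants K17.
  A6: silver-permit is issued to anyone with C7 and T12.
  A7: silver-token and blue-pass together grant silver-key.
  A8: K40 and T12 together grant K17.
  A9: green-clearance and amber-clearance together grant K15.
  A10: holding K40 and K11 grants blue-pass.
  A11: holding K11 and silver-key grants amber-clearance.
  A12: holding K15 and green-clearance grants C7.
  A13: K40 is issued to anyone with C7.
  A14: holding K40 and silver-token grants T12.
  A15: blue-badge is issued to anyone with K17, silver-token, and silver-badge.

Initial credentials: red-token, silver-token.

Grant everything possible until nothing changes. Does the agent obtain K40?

No

K40 would need C7 (A13), but C7 is never granted.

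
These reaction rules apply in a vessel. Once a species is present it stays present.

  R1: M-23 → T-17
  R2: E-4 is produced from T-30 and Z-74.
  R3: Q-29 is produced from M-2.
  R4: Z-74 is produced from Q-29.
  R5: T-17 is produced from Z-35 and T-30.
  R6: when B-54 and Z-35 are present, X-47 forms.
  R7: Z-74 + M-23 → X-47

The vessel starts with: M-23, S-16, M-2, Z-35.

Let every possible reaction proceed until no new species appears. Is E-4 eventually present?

No

E-4 would need T-30 and Z-74 (R2), but T-30 never forms.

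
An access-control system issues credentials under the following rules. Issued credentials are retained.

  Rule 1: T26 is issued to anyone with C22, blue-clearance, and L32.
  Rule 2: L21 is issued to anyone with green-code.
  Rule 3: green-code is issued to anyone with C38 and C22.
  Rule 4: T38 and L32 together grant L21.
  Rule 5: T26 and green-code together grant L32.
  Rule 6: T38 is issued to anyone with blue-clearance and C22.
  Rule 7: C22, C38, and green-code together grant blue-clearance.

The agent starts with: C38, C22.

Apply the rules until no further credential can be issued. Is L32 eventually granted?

L32 would need T26 and green-code (Rule 5), but T26 is never granted.

No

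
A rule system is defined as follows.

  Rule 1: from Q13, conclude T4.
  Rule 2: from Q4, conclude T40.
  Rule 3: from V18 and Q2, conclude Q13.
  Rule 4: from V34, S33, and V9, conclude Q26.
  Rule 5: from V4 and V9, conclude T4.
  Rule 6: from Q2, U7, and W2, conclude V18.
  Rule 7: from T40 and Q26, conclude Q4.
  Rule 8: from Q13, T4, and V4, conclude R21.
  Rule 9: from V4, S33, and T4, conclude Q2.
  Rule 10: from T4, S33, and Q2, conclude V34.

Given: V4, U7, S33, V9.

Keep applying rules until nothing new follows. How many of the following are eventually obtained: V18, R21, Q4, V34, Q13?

V4 and V9 hold, so T4 follows (Rule 5).
From V4, S33, and T4, Rule 9 gives Q2.
T4, S33, and Q2 hold, so V34 follows (Rule 10).
V18 would need Q2, U7, and W2 (Rule 6), but W2 is never established.
R21 would need Q13, T4, and V4 (Rule 8), but Q13 is never established.
Q4 would need T40 and Q26 (Rule 7), but T40 is never established.
V34: reached.
Q13 would need V18 and Q2 (Rule 3), but V18 is never established.
Reached: V34 — 1 of the 5.

1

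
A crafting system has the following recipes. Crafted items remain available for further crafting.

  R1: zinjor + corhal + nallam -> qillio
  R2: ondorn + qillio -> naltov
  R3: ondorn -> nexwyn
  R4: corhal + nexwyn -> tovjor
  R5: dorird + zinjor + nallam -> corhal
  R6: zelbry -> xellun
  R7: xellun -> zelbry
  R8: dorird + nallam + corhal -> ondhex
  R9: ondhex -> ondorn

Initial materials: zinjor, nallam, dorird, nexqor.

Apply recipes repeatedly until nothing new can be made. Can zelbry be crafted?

No

zelbry would need xellun (R7), but xellun is never obtained.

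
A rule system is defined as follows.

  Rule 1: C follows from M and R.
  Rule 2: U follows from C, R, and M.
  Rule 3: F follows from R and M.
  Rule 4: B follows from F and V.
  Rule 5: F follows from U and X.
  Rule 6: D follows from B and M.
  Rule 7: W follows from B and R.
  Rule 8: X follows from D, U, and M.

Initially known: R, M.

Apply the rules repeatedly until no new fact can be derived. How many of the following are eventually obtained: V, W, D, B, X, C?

From M and R, Rule 1 gives C.
No rule produces V, and it is not given.
W would need B and R (Rule 7), but B is never established.
D would need B and M (Rule 6), but B is never established.
B would need F and V (Rule 4), but V is never established.
X would need D, U, and M (Rule 8), but D is never established.
C: reached.
Reached: C — 1 of the 6.

1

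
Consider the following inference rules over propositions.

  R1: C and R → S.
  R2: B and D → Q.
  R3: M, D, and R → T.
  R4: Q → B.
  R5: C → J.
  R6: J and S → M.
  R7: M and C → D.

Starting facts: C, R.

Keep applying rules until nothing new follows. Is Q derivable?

Q would need B and D (R2), but B is never established.

No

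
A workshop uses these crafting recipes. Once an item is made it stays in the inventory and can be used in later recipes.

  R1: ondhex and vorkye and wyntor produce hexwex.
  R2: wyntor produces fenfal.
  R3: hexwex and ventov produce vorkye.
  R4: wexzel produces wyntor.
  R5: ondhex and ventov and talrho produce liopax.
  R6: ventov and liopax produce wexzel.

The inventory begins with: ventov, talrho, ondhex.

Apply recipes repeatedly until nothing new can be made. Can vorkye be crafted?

No

vorkye would need hexwex and ventov (R3), but hexwex is never obtained.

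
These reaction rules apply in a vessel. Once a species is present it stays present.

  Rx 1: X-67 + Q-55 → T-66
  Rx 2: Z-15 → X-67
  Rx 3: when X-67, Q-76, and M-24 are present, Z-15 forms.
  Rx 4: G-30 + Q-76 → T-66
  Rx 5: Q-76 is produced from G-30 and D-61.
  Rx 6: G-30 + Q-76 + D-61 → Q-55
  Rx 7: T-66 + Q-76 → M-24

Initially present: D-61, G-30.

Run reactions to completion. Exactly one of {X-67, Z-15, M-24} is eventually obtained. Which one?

G-30 and D-61 present → Q-76 forms (Rx 5).
G-30 and Q-76 present → T-66 forms (Rx 4).
T-66 and Q-76 present → M-24 forms (Rx 7).
X-67 would need Z-15 (Rx 2), but Z-15 never forms. Z-15 would need X-67, Q-76, and M-24 (Rx 3), but X-67 never forms.

M-24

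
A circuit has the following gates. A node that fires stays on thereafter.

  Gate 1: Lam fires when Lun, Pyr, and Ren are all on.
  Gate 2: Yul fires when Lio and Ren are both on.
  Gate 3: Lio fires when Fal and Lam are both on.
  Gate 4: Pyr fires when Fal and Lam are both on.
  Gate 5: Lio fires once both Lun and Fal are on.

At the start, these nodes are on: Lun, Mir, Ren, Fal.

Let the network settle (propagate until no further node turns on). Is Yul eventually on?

Gate 5: Lun and Fal on → Lio on.
Gate 2: Lio and Ren on → Yul on.

Yes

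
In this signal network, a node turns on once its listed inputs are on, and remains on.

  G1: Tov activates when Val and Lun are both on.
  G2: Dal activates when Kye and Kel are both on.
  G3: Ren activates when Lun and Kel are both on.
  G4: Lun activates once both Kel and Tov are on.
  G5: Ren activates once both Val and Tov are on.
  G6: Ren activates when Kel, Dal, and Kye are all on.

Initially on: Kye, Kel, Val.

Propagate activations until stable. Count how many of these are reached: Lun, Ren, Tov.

1

Kye and Kel are on, so Dal activates (G2).
Kel, Dal, and Kye are on, so Ren activates (G6).
Lun would need Kel and Tov (G4), but Tov never turns on.
Ren: reached.
Tov would need Val and Lun (G1), but Lun never turns on.
Reached: Ren — 1 of the 3.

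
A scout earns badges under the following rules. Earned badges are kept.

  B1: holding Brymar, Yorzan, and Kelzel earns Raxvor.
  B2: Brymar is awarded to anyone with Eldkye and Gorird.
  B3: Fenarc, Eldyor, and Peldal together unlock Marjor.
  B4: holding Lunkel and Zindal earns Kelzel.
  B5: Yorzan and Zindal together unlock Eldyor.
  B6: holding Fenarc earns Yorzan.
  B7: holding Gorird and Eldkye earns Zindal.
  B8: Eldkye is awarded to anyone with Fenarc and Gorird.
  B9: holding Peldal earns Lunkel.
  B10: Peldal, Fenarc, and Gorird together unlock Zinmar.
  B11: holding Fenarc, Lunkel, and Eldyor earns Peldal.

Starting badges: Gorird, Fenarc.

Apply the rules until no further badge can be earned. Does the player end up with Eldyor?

With Fenarc and Gorird, Eldkye is earned (B8).
With Fenarc, Yorzan is earned (B6).
With Gorird and Eldkye, Zindal is earned (B7).
With Yorzan and Zindal, Eldyor is earned (B5).

Yes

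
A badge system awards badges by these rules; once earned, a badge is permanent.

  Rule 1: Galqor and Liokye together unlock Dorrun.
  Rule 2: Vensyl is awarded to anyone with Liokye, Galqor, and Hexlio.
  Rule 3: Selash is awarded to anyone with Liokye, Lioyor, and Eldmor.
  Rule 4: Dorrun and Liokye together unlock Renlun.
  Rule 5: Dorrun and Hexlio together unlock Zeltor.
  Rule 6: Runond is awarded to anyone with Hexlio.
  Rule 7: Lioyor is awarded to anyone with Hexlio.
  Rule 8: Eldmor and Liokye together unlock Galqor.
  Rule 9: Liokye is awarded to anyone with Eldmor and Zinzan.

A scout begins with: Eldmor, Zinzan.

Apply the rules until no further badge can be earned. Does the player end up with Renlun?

Yes

With Eldmor and Zinzan, Liokye is earned (Rule 9).
With Eldmor and Liokye, Galqor is earned (Rule 8).
With Galqor and Liokye, Dorrun is earned (Rule 1).
With Dorrun and Liokye, Renlun is earned (Rule 4).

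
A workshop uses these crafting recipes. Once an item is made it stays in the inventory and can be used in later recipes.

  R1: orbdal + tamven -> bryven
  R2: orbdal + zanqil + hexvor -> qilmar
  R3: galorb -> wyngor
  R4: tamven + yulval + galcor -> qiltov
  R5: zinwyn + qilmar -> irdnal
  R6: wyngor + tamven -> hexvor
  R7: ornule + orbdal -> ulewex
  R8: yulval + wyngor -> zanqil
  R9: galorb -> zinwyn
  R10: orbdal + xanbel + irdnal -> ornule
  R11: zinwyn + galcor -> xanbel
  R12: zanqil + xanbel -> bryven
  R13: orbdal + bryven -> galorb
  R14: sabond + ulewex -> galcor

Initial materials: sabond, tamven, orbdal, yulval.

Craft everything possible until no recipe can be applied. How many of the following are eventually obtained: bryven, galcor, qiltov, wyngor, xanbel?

2

Using R1, orbdal and tamven make bryven.
orbdal + bryven -> galorb (R13).
galorb -> wyngor (R3).
bryven: reached.
galcor would need sabond and ulewex (R14), but ulewex is never obtained.
qiltov would need tamven, yulval, and galcor (R4), but galcor is never obtained.
wyngor: reached.
xanbel would need zinwyn and galcor (R11), but galcor is never obtained.
Reached: bryven and wyngor — 2 of the 5.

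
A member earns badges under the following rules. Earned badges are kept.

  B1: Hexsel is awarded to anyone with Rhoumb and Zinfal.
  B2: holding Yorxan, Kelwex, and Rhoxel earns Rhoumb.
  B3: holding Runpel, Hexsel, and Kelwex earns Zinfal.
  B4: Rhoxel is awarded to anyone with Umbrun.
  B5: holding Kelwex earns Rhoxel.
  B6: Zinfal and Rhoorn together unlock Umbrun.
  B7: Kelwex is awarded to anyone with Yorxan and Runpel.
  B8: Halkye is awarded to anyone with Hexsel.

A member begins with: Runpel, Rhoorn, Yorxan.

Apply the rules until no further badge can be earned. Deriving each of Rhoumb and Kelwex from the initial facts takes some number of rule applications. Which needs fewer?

Kelwex: With Yorxan and Runpel, Kelwex is earned (B7). [1 rule application]
Rhoumb: With Yorxan and Runpel, Kelwex is earned (B7). With Kelwex, Rhoxel is earned (B5). With Yorxan, Kelwex, and Rhoxel, Rhoumb is earned (B2). [3 rule applications]
Kelwex needs fewer.

Kelwex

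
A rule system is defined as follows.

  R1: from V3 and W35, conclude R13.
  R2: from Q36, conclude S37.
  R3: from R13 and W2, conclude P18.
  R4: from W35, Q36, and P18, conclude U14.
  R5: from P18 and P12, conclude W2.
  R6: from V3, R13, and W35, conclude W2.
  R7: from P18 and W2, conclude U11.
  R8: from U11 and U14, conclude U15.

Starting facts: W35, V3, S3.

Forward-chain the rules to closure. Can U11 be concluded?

Yes

V3 and W35 hold, so R13 follows (R1).
V3, R13, and W35 hold, so W2 follows (R6).
R13 and W2 hold, so P18 follows (R3).
From P18 and W2, R7 gives U11.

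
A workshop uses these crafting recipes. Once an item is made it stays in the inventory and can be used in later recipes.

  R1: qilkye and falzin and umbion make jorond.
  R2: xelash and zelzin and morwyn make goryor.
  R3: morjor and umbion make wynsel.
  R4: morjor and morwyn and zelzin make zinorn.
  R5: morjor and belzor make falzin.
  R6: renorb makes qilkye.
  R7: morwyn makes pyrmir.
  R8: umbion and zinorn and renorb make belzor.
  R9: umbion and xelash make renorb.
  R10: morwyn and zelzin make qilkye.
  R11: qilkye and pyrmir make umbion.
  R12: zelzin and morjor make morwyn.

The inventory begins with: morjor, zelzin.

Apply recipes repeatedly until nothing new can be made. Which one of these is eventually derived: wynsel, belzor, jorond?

wynsel

zelzin and morjor → morwyn (R12).
morwyn and zelzin → qilkye (R10).
morwyn → pyrmir (R7).
Using R11, qilkye and pyrmir make umbion.
morjor and umbion → wynsel (R3).
jorond would need qilkye, falzin, and umbion (R1), but falzin is never obtained. belzor would need umbion, zinorn, and renorb (R8), but renorb is never obtained.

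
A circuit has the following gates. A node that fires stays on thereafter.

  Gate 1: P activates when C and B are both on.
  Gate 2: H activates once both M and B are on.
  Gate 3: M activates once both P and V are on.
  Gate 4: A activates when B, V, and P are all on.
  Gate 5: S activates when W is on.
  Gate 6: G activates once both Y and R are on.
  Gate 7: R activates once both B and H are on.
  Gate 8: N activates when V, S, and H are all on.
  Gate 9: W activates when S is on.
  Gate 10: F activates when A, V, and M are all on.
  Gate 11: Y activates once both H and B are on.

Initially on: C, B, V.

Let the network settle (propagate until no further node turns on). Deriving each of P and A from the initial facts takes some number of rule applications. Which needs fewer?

P

P: C and B are on, so P activates (Gate 1). [1 rule application]
A: Gate 1: C and B on → P on. B, V, and P are on, so A activates (Gate 4). [2 rule applications]
P needs fewer.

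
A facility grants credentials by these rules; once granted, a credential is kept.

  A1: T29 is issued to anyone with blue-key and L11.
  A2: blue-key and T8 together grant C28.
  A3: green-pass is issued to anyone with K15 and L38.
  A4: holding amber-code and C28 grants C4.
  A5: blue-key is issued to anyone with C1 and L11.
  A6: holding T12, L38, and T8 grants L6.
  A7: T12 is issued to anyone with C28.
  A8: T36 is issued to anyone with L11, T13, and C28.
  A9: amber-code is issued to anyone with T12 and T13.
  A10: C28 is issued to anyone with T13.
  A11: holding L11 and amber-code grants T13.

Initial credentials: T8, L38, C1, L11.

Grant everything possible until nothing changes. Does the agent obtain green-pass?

No

green-pass would need K15 and L38 (A3), but K15 is never granted.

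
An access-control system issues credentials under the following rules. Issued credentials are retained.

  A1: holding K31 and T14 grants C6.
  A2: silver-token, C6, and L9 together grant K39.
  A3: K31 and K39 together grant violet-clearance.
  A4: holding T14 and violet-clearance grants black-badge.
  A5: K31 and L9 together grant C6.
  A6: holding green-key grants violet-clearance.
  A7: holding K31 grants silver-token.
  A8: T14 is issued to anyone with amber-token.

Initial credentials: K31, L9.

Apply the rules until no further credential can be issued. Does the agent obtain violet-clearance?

Yes

Holding K31 and L9 grants C6 (A5).
Holding K31 grants silver-token (A7).
Holding silver-token, C6, and L9 grants K39 (A2).
Holding K31 and K39 grants violet-clearance (A3).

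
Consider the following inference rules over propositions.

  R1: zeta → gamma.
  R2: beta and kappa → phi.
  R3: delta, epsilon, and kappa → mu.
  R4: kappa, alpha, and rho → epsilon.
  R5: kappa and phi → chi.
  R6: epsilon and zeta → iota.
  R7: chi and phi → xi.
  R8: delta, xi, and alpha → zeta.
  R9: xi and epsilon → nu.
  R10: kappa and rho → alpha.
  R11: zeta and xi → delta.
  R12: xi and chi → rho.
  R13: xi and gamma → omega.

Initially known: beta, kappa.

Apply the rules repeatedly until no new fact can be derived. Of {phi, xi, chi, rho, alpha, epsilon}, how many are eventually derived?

beta and kappa hold, so phi follows (R2).
From kappa and phi, R5 gives chi.
From chi and phi, R7 gives xi.
xi and chi hold, so rho follows (R12).
kappa and rho hold, so alpha follows (R10).
kappa, alpha, and rho hold, so epsilon follows (R4).
phi: reached.
xi: reached.
chi: reached.
rho: reached.
alpha: reached.
epsilon: reached.
All 6 are reached.

6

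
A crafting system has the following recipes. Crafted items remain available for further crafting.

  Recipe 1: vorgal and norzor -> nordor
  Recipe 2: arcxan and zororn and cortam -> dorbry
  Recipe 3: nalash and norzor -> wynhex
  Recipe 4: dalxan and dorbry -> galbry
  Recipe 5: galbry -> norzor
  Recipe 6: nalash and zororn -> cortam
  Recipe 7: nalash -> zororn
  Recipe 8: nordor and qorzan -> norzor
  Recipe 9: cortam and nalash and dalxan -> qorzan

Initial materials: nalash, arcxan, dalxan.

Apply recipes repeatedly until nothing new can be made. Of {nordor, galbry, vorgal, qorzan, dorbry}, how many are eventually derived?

3

Using Recipe 7, nalash makes zororn.
Using Recipe 6, nalash and zororn make cortam.
cortam and nalash and dalxan -> qorzan (Recipe 9).
Using Recipe 2, arcxan, zororn, and cortam make dorbry.
Using Recipe 4, dalxan and dorbry make galbry.
nordor would need vorgal and norzor (Recipe 1), but vorgal is never obtained.
galbry: reached.
No rule produces vorgal, and it is not given.
qorzan: reached.
dorbry: reached.
Reached: galbry, qorzan, and dorbry — 3 of the 5.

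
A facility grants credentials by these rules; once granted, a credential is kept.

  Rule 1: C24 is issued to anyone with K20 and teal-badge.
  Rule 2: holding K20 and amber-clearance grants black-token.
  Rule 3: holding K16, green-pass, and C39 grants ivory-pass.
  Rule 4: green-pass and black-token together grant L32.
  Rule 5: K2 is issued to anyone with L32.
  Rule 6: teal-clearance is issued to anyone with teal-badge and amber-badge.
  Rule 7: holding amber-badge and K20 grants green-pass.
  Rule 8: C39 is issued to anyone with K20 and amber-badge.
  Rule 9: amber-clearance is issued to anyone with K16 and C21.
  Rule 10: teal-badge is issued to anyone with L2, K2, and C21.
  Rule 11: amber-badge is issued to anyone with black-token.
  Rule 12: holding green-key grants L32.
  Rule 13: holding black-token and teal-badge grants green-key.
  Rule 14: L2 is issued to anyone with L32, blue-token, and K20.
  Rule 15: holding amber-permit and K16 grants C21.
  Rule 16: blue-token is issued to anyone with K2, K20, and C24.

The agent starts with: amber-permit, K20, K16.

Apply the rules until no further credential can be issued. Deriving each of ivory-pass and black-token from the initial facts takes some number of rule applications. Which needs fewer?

black-token

black-token: Holding amber-permit and K16 grants C21 (Rule 15). Holding K16 and C21 grants amber-clearance (Rule 9). Holding K20 and amber-clearance grants black-token (Rule 2). [3 rule applications]
ivory-pass: Holding amber-permit and K16 grants C21 (Rule 15). Holding K16 and C21 grants amber-clearance (Rule 9). Holding K20 and amber-clearance grants black-token (Rule 2). Holding black-token grants amber-badge (Rule 11). Holding amber-badge and K20 grants green-pass (Rule 7). Holding K20 and amber-badge grants C39 (Rule 8). Holding K16, green-pass, and C39 grants ivory-pass (Rule 3). [7 rule applications]
black-token needs fewer.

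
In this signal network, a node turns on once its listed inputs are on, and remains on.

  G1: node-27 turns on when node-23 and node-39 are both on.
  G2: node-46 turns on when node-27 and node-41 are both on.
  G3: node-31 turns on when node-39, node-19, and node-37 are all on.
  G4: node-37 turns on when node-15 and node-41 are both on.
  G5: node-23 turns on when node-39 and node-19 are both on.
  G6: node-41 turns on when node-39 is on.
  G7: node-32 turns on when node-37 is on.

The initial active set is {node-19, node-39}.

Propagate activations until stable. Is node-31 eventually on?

No

node-31 would need node-39, node-19, and node-37 (G3), but node-37 never turns on.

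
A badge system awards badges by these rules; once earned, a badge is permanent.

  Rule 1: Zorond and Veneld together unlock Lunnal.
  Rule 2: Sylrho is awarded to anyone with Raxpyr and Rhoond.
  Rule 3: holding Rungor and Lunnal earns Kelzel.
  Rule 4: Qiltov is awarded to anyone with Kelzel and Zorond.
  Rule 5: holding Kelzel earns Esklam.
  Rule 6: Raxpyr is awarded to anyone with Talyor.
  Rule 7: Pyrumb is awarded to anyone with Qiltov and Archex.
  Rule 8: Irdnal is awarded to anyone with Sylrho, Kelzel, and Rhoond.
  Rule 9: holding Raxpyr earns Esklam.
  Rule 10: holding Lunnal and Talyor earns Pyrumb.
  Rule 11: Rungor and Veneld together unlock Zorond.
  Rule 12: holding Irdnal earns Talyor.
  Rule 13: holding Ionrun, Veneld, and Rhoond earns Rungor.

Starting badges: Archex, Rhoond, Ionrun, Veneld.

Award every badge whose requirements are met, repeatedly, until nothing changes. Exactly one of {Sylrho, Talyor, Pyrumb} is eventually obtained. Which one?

Pyrumb

With Ionrun, Veneld, and Rhoond, Rungor is earned (Rule 13).
With Rungor and Veneld, Zorond is earned (Rule 11).
With Zorond and Veneld, Lunnal is earned (Rule 1).
With Rungor and Lunnal, Kelzel is earned (Rule 3).
With Kelzel and Zorond, Qiltov is earned (Rule 4).
With Qiltov and Archex, Pyrumb is earned (Rule 7).
Talyor would need Irdnal (Rule 12), but Irdnal is never earned. Sylrho would need Raxpyr and Rhoond (Rule 2), but Raxpyr is never earned.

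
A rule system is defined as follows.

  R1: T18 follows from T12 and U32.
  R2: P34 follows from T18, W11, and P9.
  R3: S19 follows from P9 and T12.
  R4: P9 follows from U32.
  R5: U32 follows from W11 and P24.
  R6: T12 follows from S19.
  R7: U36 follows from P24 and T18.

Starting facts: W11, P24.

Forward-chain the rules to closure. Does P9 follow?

W11 and P24 hold, so U32 follows (R5).
U32 holds, so P9 follows (R4).

Yes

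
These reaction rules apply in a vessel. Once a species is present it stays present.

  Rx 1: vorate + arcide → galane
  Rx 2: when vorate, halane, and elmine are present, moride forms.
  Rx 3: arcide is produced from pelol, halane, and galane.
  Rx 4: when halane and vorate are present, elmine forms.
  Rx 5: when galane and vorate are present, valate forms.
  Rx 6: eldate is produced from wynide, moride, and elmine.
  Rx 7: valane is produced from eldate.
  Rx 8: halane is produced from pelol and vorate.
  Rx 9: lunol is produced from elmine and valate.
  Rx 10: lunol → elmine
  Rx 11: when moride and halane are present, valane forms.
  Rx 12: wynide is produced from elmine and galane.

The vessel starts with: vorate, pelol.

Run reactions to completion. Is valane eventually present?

pelol and vorate present → halane forms (Rx 8).
halane and vorate present → elmine forms (Rx 4).
vorate, halane, and elmine present → moride forms (Rx 2).
moride and halane present → valane forms (Rx 11).

Yes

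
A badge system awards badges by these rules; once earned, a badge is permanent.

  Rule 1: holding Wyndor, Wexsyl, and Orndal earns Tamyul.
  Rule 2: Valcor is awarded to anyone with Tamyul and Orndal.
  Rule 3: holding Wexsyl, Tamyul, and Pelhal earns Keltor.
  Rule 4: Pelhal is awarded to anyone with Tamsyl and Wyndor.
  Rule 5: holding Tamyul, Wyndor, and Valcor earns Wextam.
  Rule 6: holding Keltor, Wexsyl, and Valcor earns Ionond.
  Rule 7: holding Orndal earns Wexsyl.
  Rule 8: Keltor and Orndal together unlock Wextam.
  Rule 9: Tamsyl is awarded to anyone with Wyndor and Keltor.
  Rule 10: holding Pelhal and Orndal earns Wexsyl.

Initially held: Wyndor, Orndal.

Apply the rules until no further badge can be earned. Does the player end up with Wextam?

Yes

With Orndal, Wexsyl is earned (Rule 7).
With Wyndor, Wexsyl, and Orndal, Tamyul is earned (Rule 1).
With Tamyul and Orndal, Valcor is earned (Rule 2).
With Tamyul, Wyndor, and Valcor, Wextam is earned (Rule 5).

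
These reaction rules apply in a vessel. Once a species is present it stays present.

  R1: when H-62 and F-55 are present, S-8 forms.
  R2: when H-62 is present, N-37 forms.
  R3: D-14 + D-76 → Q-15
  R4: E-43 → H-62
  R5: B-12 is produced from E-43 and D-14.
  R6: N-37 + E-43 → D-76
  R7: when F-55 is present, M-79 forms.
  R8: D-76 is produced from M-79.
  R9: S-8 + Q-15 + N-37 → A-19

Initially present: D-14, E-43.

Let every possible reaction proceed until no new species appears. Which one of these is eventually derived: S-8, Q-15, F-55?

E-43 present → H-62 forms (R4).
H-62 present → N-37 forms (R2).
N-37 and E-43 present → D-76 forms (R6).
D-14 and D-76 present → Q-15 forms (R3).
No rule produces F-55, and it is not given. S-8 would need H-62 and F-55 (R1), but F-55 never forms.

Q-15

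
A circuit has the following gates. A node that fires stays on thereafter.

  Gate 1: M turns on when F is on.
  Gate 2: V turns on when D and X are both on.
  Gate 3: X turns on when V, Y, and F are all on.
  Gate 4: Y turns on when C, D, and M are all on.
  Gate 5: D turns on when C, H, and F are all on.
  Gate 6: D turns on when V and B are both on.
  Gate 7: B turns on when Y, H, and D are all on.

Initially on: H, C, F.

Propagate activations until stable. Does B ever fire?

Yes

Gate 5: C, H, and F on → D on.
F is on, so M turns on (Gate 1).
C, D, and M are on, so Y turns on (Gate 4).
Y, H, and D are on, so B turns on (Gate 7).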